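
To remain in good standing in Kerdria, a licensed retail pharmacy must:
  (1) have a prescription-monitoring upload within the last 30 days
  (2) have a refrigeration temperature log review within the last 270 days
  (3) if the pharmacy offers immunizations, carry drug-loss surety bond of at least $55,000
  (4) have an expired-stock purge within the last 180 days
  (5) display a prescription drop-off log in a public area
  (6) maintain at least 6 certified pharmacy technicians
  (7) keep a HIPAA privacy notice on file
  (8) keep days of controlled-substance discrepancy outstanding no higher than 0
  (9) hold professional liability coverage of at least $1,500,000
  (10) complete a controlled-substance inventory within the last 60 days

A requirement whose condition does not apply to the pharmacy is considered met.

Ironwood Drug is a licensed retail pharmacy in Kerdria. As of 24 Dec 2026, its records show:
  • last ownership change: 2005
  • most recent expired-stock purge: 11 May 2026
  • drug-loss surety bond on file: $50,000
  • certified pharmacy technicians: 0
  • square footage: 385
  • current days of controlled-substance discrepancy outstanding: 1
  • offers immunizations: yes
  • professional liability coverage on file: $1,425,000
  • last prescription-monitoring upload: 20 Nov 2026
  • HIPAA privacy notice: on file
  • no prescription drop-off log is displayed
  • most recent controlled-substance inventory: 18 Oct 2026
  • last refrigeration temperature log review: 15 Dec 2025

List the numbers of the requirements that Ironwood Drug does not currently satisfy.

1, 2, 3, 4, 5, 6, 8, 9, 10

1. prescription-monitoring upload 34 days ago vs limit 30 → not met
2. refrigeration temperature log review 374 days ago vs limit 270 → not met
3. condition 'offers immunizations' holds; drug-loss surety bond $50,000 < $55,000 → not met
4. expired-stock purge 227 days ago vs limit 180 → not met
5. prescription drop-off log absent → not met
6. certified pharmacy technicians 0 < 6 → not met
7. HIPAA privacy notice present → met
8. days of controlled-substance discrepancy outstanding 1 > 0 → not met
9. professional liability coverage $1,425,000 < $1,500,000 → not met
10. controlled-substance inventory 67 days ago vs limit 60 → not met
Not met: 1, 2, 3, 4, 5, 6, 8, 9, 10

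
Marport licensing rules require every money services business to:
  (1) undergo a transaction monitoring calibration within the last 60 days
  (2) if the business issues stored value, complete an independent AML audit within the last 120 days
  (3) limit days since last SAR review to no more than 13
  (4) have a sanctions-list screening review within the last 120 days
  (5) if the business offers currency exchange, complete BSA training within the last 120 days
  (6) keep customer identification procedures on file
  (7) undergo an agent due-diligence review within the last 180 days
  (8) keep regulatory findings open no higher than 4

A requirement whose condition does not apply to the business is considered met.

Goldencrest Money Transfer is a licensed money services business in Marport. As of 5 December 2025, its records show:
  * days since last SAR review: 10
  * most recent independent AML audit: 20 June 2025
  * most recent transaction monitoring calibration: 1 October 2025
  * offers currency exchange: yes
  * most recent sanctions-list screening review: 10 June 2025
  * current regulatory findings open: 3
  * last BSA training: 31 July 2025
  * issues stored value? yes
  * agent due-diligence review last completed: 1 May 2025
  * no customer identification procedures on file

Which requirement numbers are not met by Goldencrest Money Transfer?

1. transaction monitoring calibration 65 days ago vs limit 60 → not met
2. condition 'issues stored value' holds; independent AML audit 168 days ago vs limit 120 → not met
3. days since last SAR review 10 ≤ 13 → met
4. sanctions-list screening review 178 days ago vs limit 120 → not met
5. condition 'offers currency exchange' holds; BSA training 127 days ago vs limit 120 → not met
6. customer identification procedures absent → not met
7. agent due-diligence review 218 days ago vs limit 180 → not met
8. regulatory findings open 3 ≤ 4 → met
Not met: 1, 2, 4, 5, 6, 7

1, 2, 4, 5, 6, 7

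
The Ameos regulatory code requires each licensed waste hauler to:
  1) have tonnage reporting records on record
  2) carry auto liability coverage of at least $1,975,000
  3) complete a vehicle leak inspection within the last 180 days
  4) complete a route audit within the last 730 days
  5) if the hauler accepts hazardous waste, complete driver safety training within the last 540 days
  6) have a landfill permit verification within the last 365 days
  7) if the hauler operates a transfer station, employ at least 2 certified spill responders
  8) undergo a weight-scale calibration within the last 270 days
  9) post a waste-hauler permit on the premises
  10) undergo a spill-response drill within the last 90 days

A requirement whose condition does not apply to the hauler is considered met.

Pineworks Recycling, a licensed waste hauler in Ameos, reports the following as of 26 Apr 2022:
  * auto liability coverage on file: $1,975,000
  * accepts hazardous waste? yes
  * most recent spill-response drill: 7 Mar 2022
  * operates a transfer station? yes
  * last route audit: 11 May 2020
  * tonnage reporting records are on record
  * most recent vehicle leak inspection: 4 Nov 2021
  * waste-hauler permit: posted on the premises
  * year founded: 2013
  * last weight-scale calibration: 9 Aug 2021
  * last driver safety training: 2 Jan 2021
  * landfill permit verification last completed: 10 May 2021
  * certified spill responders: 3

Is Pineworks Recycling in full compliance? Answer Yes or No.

1. tonnage reporting records present → met
2. auto liability coverage $1,975,000 ≥ $1,975,000 → met
3. vehicle leak inspection 173 days ago vs limit 180 → met
4. route audit 715 days ago vs limit 730 → met
5. condition 'accepts hazardous waste' holds; driver safety training 479 days ago vs limit 540 → met
6. landfill permit verification 351 days ago vs limit 365 → met
7. condition 'operates a transfer station' holds; certified spill responders 3 ≥ 2 → met
8. weight-scale calibration 260 days ago vs limit 270 → met
9. waste-hauler permit present → met
10. spill-response drill 50 days ago vs limit 90 → met
All met.

Yes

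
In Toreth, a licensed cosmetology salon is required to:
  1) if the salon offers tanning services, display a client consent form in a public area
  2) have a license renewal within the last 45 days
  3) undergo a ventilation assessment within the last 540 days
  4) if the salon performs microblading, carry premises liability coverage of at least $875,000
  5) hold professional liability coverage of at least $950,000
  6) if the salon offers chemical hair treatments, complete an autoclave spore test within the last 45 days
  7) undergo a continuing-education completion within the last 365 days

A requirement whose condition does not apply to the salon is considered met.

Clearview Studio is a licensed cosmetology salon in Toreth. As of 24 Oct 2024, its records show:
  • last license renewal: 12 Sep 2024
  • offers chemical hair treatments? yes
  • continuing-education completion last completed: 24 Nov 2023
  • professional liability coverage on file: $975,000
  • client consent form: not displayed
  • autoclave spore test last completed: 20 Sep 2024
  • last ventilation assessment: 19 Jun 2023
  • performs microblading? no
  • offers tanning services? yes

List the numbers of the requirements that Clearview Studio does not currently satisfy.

1

1. condition 'offers tanning services' holds; client consent form absent → not met
2. license renewal 42 days ago vs limit 45 → met
3. ventilation assessment 493 days ago vs limit 540 → met
4. condition 'performs microblading' does not hold → requirement n/a → met
5. professional liability coverage $975,000 ≥ $950,000 → met
6. condition 'offers chemical hair treatments' holds; autoclave spore test 34 days ago vs limit 45 → met
7. continuing-education completion 335 days ago vs limit 365 → met
Not met: 1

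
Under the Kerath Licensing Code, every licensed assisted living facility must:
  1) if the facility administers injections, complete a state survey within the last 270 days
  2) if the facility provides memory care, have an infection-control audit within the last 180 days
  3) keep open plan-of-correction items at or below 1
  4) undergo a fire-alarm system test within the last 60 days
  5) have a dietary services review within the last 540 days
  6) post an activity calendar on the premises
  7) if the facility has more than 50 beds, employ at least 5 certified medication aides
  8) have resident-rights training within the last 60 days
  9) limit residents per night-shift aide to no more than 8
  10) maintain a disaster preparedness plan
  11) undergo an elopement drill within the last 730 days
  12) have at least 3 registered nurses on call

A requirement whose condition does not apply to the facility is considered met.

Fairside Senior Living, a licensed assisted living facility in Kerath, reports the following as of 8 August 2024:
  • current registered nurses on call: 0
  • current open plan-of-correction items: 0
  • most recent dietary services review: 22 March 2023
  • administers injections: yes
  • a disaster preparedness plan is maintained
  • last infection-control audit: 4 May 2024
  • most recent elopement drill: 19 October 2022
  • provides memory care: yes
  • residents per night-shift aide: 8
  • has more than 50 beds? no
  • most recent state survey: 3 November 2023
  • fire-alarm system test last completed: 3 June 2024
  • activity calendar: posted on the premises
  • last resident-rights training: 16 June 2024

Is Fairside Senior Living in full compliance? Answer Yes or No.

1. condition 'administers injections' holds; state survey 279 days ago vs limit 270 → not met
2. condition 'provides memory care' holds; infection-control audit 96 days ago vs limit 180 → met
3. open plan-of-correction items 0 ≤ 1 → met
4. fire-alarm system test 66 days ago vs limit 60 → not met
5. dietary services review 505 days ago vs limit 540 → met
6. activity calendar present → met
7. condition 'has more than 50 beds' does not hold → requirement n/a → met
8. resident-rights training 53 days ago vs limit 60 → met
9. residents per night-shift aide 8 ≤ 8 → met
10. disaster preparedness plan present → met
11. elopement drill 659 days ago vs limit 730 → met
12. registered nurses on call 0 < 3 → not met
Not met: 1, 4, 12

No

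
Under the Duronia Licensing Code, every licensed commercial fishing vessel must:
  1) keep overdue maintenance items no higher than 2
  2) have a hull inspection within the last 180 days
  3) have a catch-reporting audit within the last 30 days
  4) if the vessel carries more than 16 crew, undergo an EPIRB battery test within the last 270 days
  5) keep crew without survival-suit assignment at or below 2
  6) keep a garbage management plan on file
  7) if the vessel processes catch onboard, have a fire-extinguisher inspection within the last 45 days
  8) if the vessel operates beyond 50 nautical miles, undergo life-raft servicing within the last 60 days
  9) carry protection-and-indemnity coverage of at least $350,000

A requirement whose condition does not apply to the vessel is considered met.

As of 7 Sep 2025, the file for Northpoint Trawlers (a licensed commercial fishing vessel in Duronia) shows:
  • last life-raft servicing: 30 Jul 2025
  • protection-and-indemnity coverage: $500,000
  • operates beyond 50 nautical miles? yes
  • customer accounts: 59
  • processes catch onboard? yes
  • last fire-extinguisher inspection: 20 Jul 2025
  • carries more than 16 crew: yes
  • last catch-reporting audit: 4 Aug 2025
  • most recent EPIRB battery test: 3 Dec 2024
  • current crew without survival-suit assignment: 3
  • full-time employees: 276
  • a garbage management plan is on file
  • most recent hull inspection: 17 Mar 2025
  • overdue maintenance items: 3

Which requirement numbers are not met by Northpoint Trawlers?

1. overdue maintenance items 3 > 2 → not met
2. hull inspection 174 days ago vs limit 180 → met
3. catch-reporting audit 34 days ago vs limit 30 → not met
4. condition 'carries more than 16 crew' holds; EPIRB battery test 278 days ago vs limit 270 → not met
5. crew without survival-suit assignment 3 > 2 → not met
6. garbage management plan present → met
7. condition 'processes catch onboard' holds; fire-extinguisher inspection 49 days ago vs limit 45 → not met
8. condition 'operates beyond 50 nautical miles' holds; life-raft servicing 39 days ago vs limit 60 → met
9. protection-and-indemnity coverage $500,000 ≥ $350,000 → met
Not met: 1, 3, 4, 5, 7

1, 3, 4, 5, 7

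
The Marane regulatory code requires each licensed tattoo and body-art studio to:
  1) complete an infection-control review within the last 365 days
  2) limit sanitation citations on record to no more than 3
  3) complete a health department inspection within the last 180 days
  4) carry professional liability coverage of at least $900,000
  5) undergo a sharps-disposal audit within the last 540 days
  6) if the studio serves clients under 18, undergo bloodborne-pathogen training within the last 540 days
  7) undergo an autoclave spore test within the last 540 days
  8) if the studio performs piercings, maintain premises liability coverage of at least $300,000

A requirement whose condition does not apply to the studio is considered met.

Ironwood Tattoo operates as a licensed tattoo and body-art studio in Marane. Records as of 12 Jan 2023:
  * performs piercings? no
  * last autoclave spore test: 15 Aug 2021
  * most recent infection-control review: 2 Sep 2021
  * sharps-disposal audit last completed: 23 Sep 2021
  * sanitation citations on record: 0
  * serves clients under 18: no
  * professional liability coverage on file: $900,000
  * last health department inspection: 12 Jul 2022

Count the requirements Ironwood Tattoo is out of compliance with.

1. infection-control review 497 days ago vs limit 365 → not met
2. sanitation citations on record 0 ≤ 3 → met
3. health department inspection 184 days ago vs limit 180 → not met
4. professional liability coverage $900,000 ≥ $900,000 → met
5. sharps-disposal audit 476 days ago vs limit 540 → met
6. condition 'serves clients under 18' does not hold → requirement n/a → met
7. autoclave spore test 515 days ago vs limit 540 → met
8. condition 'performs piercings' does not hold → requirement n/a → met
Not met: 2 of 8

2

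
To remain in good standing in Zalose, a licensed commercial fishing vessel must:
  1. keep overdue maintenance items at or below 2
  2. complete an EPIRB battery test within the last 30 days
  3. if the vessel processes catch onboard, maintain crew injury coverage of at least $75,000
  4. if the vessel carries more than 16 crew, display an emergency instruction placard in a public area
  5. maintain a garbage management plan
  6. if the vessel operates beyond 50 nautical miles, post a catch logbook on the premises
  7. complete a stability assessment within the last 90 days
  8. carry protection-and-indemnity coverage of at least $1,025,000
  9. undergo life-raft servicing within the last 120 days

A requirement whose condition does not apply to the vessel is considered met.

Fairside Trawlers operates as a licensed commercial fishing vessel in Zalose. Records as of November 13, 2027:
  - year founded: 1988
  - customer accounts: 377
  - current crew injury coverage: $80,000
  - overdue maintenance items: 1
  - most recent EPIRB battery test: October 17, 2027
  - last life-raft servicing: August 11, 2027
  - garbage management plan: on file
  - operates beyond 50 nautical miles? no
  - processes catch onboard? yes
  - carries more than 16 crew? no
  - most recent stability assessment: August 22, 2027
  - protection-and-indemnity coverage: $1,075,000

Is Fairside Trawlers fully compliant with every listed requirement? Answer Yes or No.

1. overdue maintenance items 1 ≤ 2 → met
2. EPIRB battery test 27 days ago vs limit 30 → met
3. condition 'processes catch onboard' holds; crew injury coverage $80,000 ≥ $75,000 → met
4. condition 'carries more than 16 crew' does not hold → requirement n/a → met
5. garbage management plan present → met
6. condition 'operates beyond 50 nautical miles' does not hold → requirement n/a → met
7. stability assessment 83 days ago vs limit 90 → met
8. protection-and-indemnity coverage $1,075,000 ≥ $1,025,000 → met
9. life-raft servicing 94 days ago vs limit 120 → met
All met.

Yes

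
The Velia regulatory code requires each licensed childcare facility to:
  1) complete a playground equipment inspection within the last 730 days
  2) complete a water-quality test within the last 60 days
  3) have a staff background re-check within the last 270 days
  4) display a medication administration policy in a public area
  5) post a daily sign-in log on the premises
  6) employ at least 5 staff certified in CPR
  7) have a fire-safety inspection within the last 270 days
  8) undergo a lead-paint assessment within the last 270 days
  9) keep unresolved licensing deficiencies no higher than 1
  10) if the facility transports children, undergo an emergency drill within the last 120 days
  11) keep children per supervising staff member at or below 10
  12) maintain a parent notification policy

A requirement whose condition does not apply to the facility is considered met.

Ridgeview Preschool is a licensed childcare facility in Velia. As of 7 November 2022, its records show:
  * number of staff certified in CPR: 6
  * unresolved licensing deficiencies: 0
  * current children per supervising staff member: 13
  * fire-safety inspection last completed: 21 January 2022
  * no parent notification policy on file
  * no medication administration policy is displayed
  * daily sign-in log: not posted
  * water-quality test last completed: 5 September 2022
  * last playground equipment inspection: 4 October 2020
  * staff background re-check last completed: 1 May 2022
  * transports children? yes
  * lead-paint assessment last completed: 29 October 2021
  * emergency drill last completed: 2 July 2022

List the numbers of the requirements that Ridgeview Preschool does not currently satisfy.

1. playground equipment inspection 764 days ago vs limit 730 → not met
2. water-quality test 63 days ago vs limit 60 → not met
3. staff background re-check 190 days ago vs limit 270 → met
4. medication administration policy absent → not met
5. daily sign-in log absent → not met
6. staff certified in CPR 6 ≥ 5 → met
7. fire-safety inspection 290 days ago vs limit 270 → not met
8. lead-paint assessment 374 days ago vs limit 270 → not met
9. unresolved licensing deficiencies 0 ≤ 1 → met
10. condition 'transports children' holds; emergency drill 128 days ago vs limit 120 → not met
11. children per supervising staff member 13 > 10 → not met
12. parent notification policy absent → not met
Not met: 1, 2, 4, 5, 7, 8, 10, 11, 12

1, 2, 4, 5, 7, 8, 10, 11, 12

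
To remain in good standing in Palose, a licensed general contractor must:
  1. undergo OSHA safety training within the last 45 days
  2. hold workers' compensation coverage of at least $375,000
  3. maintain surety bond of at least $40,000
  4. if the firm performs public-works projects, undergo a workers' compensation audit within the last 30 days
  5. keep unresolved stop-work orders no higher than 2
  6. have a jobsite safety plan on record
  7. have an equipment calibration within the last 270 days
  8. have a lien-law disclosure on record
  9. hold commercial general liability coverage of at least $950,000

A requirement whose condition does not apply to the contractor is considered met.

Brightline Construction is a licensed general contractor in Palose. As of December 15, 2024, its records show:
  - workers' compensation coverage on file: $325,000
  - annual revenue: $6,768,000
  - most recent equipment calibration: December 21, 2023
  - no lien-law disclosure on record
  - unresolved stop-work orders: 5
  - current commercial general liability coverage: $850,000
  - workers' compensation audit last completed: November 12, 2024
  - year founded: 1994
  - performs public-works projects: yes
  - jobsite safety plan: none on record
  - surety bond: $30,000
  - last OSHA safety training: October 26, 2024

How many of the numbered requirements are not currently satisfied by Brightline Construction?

1. OSHA safety training 50 days ago vs limit 45 → not met
2. workers' compensation coverage $325,000 < $375,000 → not met
3. surety bond $30,000 < $40,000 → not met
4. condition 'performs public-works projects' holds; workers' compensation audit 33 days ago vs limit 30 → not met
5. unresolved stop-work orders 5 > 2 → not met
6. jobsite safety plan absent → not met
7. equipment calibration 360 days ago vs limit 270 → not met
8. lien-law disclosure absent → not met
9. commercial general liability coverage $850,000 < $950,000 → not met
Not met: 9 of 9

9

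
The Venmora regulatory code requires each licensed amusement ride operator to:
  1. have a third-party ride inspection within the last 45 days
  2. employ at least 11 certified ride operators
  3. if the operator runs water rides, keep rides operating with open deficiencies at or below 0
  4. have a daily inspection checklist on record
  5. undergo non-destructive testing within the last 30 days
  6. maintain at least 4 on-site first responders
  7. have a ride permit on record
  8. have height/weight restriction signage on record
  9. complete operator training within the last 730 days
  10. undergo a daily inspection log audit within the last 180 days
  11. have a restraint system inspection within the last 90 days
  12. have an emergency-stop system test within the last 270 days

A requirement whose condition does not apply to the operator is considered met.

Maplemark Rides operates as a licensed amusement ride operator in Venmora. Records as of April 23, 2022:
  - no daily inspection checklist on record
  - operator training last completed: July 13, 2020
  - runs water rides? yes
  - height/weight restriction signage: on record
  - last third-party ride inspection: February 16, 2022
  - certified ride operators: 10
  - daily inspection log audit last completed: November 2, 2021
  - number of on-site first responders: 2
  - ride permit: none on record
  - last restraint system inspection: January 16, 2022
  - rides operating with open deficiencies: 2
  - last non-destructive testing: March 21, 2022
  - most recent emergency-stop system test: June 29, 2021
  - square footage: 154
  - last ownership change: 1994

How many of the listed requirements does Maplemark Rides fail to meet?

1. third-party ride inspection 66 days ago vs limit 45 → not met
2. certified ride operators 10 < 11 → not met
3. condition 'runs water rides' holds; rides operating with open deficiencies 2 > 0 → not met
4. daily inspection checklist absent → not met
5. non-destructive testing 33 days ago vs limit 30 → not met
6. on-site first responders 2 < 4 → not met
7. ride permit absent → not met
8. height/weight restriction signage present → met
9. operator training 649 days ago vs limit 730 → met
10. daily inspection log audit 172 days ago vs limit 180 → met
11. restraint system inspection 97 days ago vs limit 90 → not met
12. emergency-stop system test 298 days ago vs limit 270 → not met
Not met: 9 of 12

9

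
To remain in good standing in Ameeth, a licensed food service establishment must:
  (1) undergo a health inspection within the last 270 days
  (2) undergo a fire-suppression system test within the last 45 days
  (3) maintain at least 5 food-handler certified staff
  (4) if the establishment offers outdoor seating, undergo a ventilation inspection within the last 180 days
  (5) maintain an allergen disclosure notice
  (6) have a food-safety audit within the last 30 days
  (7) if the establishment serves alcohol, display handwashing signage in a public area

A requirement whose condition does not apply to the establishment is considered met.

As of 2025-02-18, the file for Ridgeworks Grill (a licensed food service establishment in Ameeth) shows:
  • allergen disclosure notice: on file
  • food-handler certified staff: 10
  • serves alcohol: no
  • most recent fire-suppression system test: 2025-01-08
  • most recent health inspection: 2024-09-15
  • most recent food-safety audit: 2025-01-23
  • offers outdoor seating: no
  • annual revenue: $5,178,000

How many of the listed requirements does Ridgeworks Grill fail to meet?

0

1. health inspection 156 days ago vs limit 270 → met
2. fire-suppression system test 41 days ago vs limit 45 → met
3. food-handler certified staff 10 ≥ 5 → met
4. condition 'offers outdoor seating' does not hold → requirement n/a → met
5. allergen disclosure notice present → met
6. food-safety audit 26 days ago vs limit 30 → met
7. condition 'serves alcohol' does not hold → requirement n/a → met
Not met: 0 of 7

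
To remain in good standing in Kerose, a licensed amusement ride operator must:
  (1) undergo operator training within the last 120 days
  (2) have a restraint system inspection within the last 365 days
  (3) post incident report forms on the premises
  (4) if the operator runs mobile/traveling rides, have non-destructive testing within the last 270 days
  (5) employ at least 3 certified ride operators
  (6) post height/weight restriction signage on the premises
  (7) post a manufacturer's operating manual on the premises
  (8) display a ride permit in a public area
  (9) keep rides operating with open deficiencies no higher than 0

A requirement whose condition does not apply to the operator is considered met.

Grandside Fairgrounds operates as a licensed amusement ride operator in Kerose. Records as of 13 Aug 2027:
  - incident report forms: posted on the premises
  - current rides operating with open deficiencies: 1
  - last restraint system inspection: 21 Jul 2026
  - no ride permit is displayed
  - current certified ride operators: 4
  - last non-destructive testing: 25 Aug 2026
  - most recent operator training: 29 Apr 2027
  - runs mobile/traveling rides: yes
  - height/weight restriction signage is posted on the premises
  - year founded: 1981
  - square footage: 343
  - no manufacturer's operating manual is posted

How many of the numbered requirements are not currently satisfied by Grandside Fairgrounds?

1. operator training 106 days ago vs limit 120 → met
2. restraint system inspection 388 days ago vs limit 365 → not met
3. incident report forms present → met
4. condition 'runs mobile/traveling rides' holds; non-destructive testing 353 days ago vs limit 270 → not met
5. certified ride operators 4 ≥ 3 → met
6. height/weight restriction signage present → met
7. manufacturer's operating manual absent → not met
8. ride permit absent → not met
9. rides operating with open deficiencies 1 > 0 → not met
Not met: 5 of 9

5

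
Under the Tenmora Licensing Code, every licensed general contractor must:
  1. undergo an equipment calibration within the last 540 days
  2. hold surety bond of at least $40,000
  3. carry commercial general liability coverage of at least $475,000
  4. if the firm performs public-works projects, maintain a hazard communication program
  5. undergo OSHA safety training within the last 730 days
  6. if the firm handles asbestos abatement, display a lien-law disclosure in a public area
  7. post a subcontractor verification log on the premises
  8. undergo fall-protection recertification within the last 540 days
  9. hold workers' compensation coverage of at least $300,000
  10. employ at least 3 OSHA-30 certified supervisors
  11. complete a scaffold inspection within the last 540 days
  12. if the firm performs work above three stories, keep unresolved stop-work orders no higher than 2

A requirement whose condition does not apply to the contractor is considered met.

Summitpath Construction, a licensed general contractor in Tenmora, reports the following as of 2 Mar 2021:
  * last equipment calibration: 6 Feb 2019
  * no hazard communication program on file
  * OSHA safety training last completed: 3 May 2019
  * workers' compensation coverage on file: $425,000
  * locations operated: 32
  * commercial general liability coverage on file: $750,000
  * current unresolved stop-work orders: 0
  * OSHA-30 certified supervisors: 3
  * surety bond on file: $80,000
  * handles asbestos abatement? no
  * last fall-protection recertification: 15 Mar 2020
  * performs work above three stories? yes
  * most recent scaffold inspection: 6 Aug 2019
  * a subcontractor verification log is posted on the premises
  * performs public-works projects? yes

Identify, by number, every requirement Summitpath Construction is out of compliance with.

1, 4, 11

1. equipment calibration 755 days ago vs limit 540 → not met
2. surety bond $80,000 ≥ $40,000 → met
3. commercial general liability coverage $750,000 ≥ $475,000 → met
4. condition 'performs public-works projects' holds; hazard communication program absent → not met
5. OSHA safety training 669 days ago vs limit 730 → met
6. condition 'handles asbestos abatement' does not hold → requirement n/a → met
7. subcontractor verification log present → met
8. fall-protection recertification 352 days ago vs limit 540 → met
9. workers' compensation coverage $425,000 ≥ $300,000 → met
10. OSHA-30 certified supervisors 3 ≥ 3 → met
11. scaffold inspection 574 days ago vs limit 540 → not met
12. condition 'performs work above three stories' holds; unresolved stop-work orders 0 ≤ 2 → met
Not met: 1, 4, 11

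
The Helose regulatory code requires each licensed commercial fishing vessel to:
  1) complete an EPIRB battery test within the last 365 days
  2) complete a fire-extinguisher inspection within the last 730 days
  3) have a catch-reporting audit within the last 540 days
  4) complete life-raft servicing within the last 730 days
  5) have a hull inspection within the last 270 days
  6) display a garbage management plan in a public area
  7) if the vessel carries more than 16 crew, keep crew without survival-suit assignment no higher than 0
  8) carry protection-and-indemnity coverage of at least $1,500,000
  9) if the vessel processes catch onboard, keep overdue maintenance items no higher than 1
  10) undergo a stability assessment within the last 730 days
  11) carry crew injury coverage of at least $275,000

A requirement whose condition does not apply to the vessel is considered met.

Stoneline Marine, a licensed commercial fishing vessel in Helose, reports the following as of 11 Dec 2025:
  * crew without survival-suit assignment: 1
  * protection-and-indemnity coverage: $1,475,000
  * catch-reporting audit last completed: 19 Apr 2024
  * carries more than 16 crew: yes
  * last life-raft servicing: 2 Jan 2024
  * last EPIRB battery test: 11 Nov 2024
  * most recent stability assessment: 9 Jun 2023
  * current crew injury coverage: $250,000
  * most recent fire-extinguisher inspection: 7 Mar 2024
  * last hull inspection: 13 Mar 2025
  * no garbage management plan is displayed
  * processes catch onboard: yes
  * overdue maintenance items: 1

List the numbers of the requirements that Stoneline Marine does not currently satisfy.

1. EPIRB battery test 395 days ago vs limit 365 → not met
2. fire-extinguisher inspection 644 days ago vs limit 730 → met
3. catch-reporting audit 601 days ago vs limit 540 → not met
4. life-raft servicing 709 days ago vs limit 730 → met
5. hull inspection 273 days ago vs limit 270 → not met
6. garbage management plan absent → not met
7. condition 'carries more than 16 crew' holds; crew without survival-suit assignment 1 > 0 → not met
8. protection-and-indemnity coverage $1,475,000 < $1,500,000 → not met
9. condition 'processes catch onboard' holds; overdue maintenance items 1 ≤ 1 → met
10. stability assessment 916 days ago vs limit 730 → not met
11. crew injury coverage $250,000 < $275,000 → not met
Not met: 1, 3, 5, 6, 7, 8, 10, 11

1, 3, 5, 6, 7, 8, 10, 11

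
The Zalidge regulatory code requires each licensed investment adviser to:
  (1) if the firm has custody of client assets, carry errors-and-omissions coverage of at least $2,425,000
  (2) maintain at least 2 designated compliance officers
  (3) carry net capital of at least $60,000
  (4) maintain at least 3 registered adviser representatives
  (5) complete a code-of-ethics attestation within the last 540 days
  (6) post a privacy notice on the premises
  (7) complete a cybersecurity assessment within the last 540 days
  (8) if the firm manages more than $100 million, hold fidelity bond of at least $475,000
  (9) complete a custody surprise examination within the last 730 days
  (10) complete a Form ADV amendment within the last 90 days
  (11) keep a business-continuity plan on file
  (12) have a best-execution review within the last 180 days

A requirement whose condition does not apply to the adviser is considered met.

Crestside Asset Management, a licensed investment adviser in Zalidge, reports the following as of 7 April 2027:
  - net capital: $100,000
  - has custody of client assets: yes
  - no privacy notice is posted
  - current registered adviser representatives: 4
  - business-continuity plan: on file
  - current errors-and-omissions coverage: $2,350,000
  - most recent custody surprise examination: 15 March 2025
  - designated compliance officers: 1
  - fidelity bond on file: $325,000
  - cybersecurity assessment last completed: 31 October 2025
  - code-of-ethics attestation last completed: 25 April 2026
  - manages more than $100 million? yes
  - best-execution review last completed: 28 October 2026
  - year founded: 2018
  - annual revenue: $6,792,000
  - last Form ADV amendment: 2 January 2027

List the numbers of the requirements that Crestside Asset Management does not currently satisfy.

1. condition 'has custody of client assets' holds; errors-and-omissions coverage $2,350,000 < $2,425,000 → not met
2. designated compliance officers 1 < 2 → not met
3. net capital $100,000 ≥ $60,000 → met
4. registered adviser representatives 4 ≥ 3 → met
5. code-of-ethics attestation 347 days ago vs limit 540 → met
6. privacy notice absent → not met
7. cybersecurity assessment 523 days ago vs limit 540 → met
8. condition 'manages more than $100 million' holds; fidelity bond $325,000 < $475,000 → not met
9. custody surprise examination 753 days ago vs limit 730 → not met
10. Form ADV amendment 95 days ago vs limit 90 → not met
11. business-continuity plan present → met
12. best-execution review 161 days ago vs limit 180 → met
Not met: 1, 2, 6, 8, 9, 10

1, 2, 6, 8, 9, 10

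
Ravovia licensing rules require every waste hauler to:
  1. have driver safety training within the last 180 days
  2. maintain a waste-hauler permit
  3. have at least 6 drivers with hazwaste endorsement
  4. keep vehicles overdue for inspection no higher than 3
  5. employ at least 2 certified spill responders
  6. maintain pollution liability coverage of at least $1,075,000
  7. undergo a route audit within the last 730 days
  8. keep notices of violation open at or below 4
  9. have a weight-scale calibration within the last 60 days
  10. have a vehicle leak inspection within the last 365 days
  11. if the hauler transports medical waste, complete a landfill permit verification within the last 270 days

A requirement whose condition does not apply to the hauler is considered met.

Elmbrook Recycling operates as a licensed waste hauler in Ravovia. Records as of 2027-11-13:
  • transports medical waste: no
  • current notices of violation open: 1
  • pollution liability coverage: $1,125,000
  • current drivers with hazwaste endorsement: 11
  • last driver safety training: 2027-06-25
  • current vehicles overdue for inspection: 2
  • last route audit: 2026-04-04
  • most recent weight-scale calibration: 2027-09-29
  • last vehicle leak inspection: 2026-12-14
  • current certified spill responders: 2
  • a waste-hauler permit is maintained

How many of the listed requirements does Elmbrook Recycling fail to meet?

1. driver safety training 141 days ago vs limit 180 → met
2. waste-hauler permit present → met
3. drivers with hazwaste endorsement 11 ≥ 6 → met
4. vehicles overdue for inspection 2 ≤ 3 → met
5. certified spill responders 2 ≥ 2 → met
6. pollution liability coverage $1,125,000 ≥ $1,075,000 → met
7. route audit 588 days ago vs limit 730 → met
8. notices of violation open 1 ≤ 4 → met
9. weight-scale calibration 45 days ago vs limit 60 → met
10. vehicle leak inspection 334 days ago vs limit 365 → met
11. condition 'transports medical waste' does not hold → requirement n/a → met
Not met: 0 of 11

0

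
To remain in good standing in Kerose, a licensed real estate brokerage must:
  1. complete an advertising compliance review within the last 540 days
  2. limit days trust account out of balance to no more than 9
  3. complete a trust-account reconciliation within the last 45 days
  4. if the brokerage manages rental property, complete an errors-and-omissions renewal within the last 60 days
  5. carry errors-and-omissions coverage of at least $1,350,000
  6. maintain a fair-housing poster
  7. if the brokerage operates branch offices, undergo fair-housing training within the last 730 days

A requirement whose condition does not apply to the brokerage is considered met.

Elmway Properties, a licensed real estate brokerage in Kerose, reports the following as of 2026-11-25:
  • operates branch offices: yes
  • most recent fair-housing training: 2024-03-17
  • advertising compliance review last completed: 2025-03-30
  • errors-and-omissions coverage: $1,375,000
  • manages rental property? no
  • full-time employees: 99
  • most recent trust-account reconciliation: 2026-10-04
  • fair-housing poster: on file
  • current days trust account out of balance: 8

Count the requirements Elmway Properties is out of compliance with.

3

1. advertising compliance review 605 days ago vs limit 540 → not met
2. days trust account out of balance 8 ≤ 9 → met
3. trust-account reconciliation 52 days ago vs limit 45 → not met
4. condition 'manages rental property' does not hold → requirement n/a → met
5. errors-and-omissions coverage $1,375,000 ≥ $1,350,000 → met
6. fair-housing poster present → met
7. condition 'operates branch offices' holds; fair-housing training 983 days ago vs limit 730 → not met
Not met: 3 of 7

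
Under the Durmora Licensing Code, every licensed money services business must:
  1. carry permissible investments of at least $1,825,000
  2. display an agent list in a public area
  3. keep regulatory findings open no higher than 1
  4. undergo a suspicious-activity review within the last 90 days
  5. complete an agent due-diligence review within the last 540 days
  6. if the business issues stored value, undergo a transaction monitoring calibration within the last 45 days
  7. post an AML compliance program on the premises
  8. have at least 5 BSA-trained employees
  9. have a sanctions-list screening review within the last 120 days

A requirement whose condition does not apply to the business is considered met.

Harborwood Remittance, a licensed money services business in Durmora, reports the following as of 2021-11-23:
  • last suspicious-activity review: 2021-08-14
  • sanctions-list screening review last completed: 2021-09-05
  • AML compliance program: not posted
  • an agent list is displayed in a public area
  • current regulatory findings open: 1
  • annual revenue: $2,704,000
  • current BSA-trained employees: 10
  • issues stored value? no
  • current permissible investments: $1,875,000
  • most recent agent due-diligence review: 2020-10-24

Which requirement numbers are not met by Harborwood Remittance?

4, 7

1. permissible investments $1,875,000 ≥ $1,825,000 → met
2. agent list present → met
3. regulatory findings open 1 ≤ 1 → met
4. suspicious-activity review 101 days ago vs limit 90 → not met
5. agent due-diligence review 395 days ago vs limit 540 → met
6. condition 'issues stored value' does not hold → requirement n/a → met
7. AML compliance program absent → not met
8. BSA-trained employees 10 ≥ 5 → met
9. sanctions-list screening review 79 days ago vs limit 120 → met
Not met: 4, 7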